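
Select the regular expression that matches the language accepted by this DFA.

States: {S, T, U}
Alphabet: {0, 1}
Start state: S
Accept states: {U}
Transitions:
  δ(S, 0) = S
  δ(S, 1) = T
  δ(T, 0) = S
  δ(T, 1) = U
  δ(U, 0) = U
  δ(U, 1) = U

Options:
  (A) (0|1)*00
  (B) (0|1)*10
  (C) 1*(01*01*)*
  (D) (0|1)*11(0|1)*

Check each option against the DFA on short strings; one disagreement eliminates an option:
  (A) (0|1)*00: on '00' the DFA goes S → S → S and rejects (S ∉ Accept), but the regex matches it → eliminate
  (B) (0|1)*10: on '10' the DFA goes S → T → S and rejects (S ∉ Accept), but the regex matches it → eliminate
  (C) 1*(01*01*)*: on ε the DFA stays in S and rejects (S ∉ Accept), but the regex matches it → eliminate
  (D) (0|1)*11(0|1)*: agrees with the DFA on every string of length ≤ 6
Only (D) is consistent with the DFA.
(D) (0|1)*11(0|1)*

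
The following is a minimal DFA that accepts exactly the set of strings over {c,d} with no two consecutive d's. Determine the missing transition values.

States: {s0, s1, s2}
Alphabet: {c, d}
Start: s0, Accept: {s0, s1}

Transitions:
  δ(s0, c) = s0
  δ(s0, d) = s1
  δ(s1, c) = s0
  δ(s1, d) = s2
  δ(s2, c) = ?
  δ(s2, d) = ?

From the language and accept set, identify what each state tracks — s0: last symbol not d (ok); s1: last symbol d (ok); s2: saw dd (dead).
Each missing δ(q, a) is the state matching the new tracked value after reading a.
δ(s2, c) = s2; δ(s2, d) = s2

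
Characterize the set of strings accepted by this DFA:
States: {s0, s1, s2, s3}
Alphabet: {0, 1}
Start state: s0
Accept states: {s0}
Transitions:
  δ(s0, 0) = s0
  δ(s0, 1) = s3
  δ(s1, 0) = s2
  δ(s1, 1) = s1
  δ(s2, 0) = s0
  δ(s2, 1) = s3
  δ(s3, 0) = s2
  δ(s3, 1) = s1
Testing a few strings:
  '1110' → reject
  '1' → reject
  '01' → reject
  '10' → reject
State roles: s0=value ≡ 0 (mod 4); s1=value ≡ 3 (mod 4); s2=value ≡ 2 (mod 4); s3=value ≡ 1 (mod 4)
All binary strings representing a multiple of 4 (read in base 2; leading zeros allowed and ε counts as 0)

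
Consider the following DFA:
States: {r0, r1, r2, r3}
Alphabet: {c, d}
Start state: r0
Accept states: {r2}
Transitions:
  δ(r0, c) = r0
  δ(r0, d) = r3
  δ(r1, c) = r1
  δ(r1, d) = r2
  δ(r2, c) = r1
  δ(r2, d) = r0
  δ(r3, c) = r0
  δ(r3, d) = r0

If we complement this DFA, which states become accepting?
Complement accept states = All states \ Original accept states
= {r0, r1, r2, r3} \ {r2}
{r0, r1, r3}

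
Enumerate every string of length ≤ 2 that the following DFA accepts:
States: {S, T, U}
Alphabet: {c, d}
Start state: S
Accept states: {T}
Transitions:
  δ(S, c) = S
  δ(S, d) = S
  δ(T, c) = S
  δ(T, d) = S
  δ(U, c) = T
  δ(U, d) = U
None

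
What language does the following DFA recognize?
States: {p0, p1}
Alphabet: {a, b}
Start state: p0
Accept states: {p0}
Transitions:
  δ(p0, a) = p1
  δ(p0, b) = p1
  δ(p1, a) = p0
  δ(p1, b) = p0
Testing a few strings:
  'bbb' → reject
  'aba' → reject
  'a' → reject
  'b' → reject
State roles: p0=even length so far; p1=odd length so far
All strings over {a,b} of even length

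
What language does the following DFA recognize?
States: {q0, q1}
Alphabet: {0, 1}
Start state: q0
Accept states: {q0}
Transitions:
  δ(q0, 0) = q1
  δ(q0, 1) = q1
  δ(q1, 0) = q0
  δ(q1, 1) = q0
Testing a few strings:
  '10' → accept
  '1' → reject
  '111' → reject
  '01' → accept
State roles: q0=even length so far; q1=odd length so far
All binary strings of even length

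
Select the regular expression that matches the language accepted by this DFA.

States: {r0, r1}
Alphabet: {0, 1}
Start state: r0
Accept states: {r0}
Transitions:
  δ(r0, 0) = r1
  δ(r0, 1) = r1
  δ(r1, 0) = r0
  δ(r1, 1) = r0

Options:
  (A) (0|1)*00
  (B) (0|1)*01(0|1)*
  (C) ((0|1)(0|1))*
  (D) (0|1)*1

Check each option against the DFA on short strings; one disagreement eliminates an option:
  (A) (0|1)*00: on ε the DFA stays in r0 and accepts (r0 ∈ Accept), but the regex does not match it → eliminate
  (B) (0|1)*01(0|1)*: on ε the DFA stays in r0 and accepts (r0 ∈ Accept), but the regex does not match it → eliminate
  (C) ((0|1)(0|1))*: agrees with the DFA on every string of length ≤ 6
  (D) (0|1)*1: on ε the DFA stays in r0 and accepts (r0 ∈ Accept), but the regex does not match it → eliminate
Only (C) is consistent with the DFA.
(C) ((0|1)(0|1))*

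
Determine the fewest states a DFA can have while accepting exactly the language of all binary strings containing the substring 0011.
By Myhill–Nerode, count the distinguishable equivalence classes: 5 classes — one per longest suffix of the input that is a prefix of '0011' (lengths 0 through 3), plus an absorbing 'already seen 0011' class.
5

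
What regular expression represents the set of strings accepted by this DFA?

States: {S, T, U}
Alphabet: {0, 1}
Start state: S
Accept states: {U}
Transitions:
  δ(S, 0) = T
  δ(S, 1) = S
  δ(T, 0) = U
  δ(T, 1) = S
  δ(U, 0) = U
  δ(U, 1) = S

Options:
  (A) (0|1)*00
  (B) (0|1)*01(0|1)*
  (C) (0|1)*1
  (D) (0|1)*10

Check each option against the DFA on short strings; one disagreement eliminates an option:
  (A) (0|1)*00: agrees with the DFA on every string of length ≤ 6
  (B) (0|1)*01(0|1)*: on '00' the DFA goes S → T → U and accepts (U ∈ Accept), but the regex does not match it → eliminate
  (C) (0|1)*1: on '1' the DFA goes S → S and rejects (S ∉ Accept), but the regex matches it → eliminate
  (D) (0|1)*10: on '00' the DFA goes S → T → U and accepts (U ∈ Accept), but the regex does not match it → eliminate
Only (A) is consistent with the DFA.
(A) (0|1)*00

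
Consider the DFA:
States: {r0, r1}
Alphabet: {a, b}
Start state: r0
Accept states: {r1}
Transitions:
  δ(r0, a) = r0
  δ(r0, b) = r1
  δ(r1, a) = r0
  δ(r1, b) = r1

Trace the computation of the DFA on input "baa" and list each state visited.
read 'b': r0 → r1
  read 'a': r1 → r0
  read 'a': r0 → r0
r0 -> r1 -> r0 -> r0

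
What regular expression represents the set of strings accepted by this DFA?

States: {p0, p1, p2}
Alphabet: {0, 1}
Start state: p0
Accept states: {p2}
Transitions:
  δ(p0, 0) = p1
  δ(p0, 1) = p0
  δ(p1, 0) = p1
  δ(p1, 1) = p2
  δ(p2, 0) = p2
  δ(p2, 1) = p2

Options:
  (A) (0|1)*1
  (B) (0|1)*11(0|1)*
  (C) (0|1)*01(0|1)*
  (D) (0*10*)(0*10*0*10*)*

Check each option against the DFA on short strings; one disagreement eliminates an option:
  (A) (0|1)*1: on '1' the DFA goes p0 → p0 and rejects (p0 ∉ Accept), but the regex matches it → eliminate
  (B) (0|1)*11(0|1)*: on '01' the DFA goes p0 → p1 → p2 and accepts (p2 ∈ Accept), but the regex does not match it → eliminate
  (C) (0|1)*01(0|1)*: agrees with the DFA on every string of length ≤ 6
  (D) (0*10*)(0*10*0*10*)*: on '1' the DFA goes p0 → p0 and rejects (p0 ∉ Accept), but the regex matches it → eliminate
Only (C) is consistent with the DFA.
(C) (0|1)*01(0|1)*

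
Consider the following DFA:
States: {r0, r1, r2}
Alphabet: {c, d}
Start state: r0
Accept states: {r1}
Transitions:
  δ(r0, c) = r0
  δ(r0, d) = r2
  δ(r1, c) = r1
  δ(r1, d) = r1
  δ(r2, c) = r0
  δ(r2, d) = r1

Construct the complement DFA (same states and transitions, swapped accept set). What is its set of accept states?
Complement accept states = All states \ Original accept states
= {r0, r1, r2} \ {r1}
{r0, r2}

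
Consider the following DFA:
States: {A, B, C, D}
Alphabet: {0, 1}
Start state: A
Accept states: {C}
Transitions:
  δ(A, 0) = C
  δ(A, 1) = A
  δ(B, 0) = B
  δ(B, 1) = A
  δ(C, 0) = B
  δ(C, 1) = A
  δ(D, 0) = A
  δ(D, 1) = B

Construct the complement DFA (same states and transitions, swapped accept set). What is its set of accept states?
Complement accept states = All states \ Original accept states
= {A, B, C, D} \ {C}
{A, B, D}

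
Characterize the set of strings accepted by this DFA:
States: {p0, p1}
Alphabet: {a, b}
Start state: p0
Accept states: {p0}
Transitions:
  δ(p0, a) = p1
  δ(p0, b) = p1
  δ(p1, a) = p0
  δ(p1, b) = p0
Testing a few strings:
  'b' → reject
  'aa' → accept
  'a' → reject
  'ba' → accept
State roles: p0=even length so far; p1=odd length so far
All strings over {a,b} of even length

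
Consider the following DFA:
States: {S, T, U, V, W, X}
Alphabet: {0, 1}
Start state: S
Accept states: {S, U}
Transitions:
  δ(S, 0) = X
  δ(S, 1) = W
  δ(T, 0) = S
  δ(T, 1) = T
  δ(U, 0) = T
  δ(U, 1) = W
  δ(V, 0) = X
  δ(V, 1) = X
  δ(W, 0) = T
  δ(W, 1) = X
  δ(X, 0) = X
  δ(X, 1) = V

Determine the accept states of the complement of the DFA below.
Complement accept states = All states \ Original accept states
= {S, T, U, V, W, X} \ {S, U}
{T, V, W, X}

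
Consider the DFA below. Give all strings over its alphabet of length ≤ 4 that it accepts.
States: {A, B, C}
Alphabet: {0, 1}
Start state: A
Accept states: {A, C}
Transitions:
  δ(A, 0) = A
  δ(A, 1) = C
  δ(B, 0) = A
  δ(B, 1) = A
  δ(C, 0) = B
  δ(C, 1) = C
ε, 0, 1, 00, 01, 11, 000, 001, 011, 100, 101, 111, 0000, 0001, 0011, 0100, 0101, 0111, 1000, 1001, 1010, 1011, 1100, 1101, 1111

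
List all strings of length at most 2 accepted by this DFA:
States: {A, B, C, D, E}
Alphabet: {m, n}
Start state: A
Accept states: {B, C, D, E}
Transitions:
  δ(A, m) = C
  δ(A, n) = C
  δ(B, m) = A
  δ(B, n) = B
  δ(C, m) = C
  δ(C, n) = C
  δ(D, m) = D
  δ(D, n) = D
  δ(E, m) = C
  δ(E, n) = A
m, n, mm, mn, nm, nn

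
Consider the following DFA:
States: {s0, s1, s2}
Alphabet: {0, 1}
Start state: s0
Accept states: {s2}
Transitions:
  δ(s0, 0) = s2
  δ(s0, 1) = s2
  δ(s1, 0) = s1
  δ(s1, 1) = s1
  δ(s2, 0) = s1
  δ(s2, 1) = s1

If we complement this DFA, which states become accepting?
Complement accept states = All states \ Original accept states
= {s0, s1, s2} \ {s2}
{s0, s1}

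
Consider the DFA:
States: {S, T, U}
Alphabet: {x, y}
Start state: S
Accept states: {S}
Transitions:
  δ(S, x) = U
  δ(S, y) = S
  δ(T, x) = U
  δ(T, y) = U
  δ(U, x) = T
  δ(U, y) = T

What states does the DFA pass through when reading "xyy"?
read 'x': S → U
  read 'y': U → T
  read 'y': T → U
S -> U -> T -> U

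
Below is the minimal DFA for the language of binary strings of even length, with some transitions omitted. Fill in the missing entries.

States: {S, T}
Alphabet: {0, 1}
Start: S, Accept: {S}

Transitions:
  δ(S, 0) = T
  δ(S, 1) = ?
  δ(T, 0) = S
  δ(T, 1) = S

From the language and accept set, identify what each state tracks — S: even length so far; T: odd length so far.
Each missing δ(q, a) is the state matching the new tracked value after reading a.
δ(S, 1) = T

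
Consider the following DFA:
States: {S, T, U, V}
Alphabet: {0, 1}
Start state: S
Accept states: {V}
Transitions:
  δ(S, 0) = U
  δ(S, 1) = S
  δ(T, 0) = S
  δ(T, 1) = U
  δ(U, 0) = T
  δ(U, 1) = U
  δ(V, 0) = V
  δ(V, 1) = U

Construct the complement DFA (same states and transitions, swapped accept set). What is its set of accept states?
Complement accept states = All states \ Original accept states
= {S, T, U, V} \ {V}
{S, T, U}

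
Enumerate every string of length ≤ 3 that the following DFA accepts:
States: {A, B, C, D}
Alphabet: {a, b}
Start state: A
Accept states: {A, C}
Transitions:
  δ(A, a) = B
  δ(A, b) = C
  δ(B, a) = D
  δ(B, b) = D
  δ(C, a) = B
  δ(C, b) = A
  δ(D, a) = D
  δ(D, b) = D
ε, b, bb, bbb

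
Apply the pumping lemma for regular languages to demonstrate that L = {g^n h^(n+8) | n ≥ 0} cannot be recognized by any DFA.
Assume L is regular with pumping length p. Idea: pumping the g-block breaks the fixed offset of 8.
Choose s = g^p h^(p+8) ∈ L. By the pumping lemma, s = xyz with |xy| ≤ p, |y| > 0, so y = g^k with k ≥ 1. Then xy²z = g^(p+k) h^(p+8). For this to be in L we would need p+8 = (p+k)+8, i.e. k = 0, contradicting k ≥ 1. So xy²z ∉ L.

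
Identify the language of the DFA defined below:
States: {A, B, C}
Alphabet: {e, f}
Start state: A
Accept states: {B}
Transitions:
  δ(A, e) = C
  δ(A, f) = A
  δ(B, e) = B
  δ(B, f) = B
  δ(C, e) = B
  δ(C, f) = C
Testing a few strings:
  'ee' → accept
  'eef' → accept
  'fe' → reject
  'fffe' → reject
State roles: A=zero e's seen; B=≥ two e's seen; C=one e seen
All strings over {e,f} containing at least two e's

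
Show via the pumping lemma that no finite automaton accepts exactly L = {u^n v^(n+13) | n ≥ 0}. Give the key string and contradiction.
Assume L is regular with pumping length p. Idea: pumping the u-block breaks the fixed offset of 13.
Choose s = u^p v^(p+13) ∈ L. By the pumping lemma, s = xyz with |xy| ≤ p, |y| > 0, so y = u^k with k ≥ 1. Then xy²z = u^(p+k) v^(p+13). For this to be in L we would need p+13 = (p+k)+13, i.e. k = 0, contradicting k ≥ 1. So xy²z ∉ L.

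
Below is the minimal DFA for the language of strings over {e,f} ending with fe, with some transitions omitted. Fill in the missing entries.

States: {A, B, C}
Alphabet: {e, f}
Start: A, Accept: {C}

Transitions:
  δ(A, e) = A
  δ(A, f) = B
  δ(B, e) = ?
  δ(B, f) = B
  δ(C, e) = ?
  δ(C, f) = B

From the language and accept set, identify what each state tracks — A: no suffix match; B: one trailing f; C: suffix is fe.
Each missing δ(q, a) is the state matching the new tracked value after reading a.
δ(B, e) = C; δ(C, e) = A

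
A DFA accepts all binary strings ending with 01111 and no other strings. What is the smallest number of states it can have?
By Myhill–Nerode, count the distinguishable equivalence classes: 6 classes — one per longest suffix of the input that is a prefix of '01111' (lengths 0 through 5); only the length-5 class is accepting.
6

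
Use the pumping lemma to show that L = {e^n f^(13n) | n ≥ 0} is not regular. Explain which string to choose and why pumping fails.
Assume L is regular with pumping length p. Idea: pumping the e-block breaks the 1:13 ratio.
Choose s = e^p f^(13p) (length 14p ≥ p). By the pumping lemma, s = xyz with |xy| ≤ p, |y| > 0, so y = e^k with k ≥ 1. Then xy²z = e^(p+k) f^(13p). For this to be in L we would need 13p = 13(p+k), i.e. 13k = 0, contradicting k ≥ 1. So xy²z ∉ L.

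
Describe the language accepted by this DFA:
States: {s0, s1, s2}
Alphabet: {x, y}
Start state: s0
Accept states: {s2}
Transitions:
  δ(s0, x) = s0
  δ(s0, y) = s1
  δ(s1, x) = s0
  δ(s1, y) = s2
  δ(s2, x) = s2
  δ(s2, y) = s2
Testing a few strings:
  'xyx' → reject
  'xx' → reject
  'xyy' → accept
  'yyy' → accept
State roles: s0=no progress toward yy; s1=one trailing y; s2=substring yy seen
All strings over {x,y} containing the substring yy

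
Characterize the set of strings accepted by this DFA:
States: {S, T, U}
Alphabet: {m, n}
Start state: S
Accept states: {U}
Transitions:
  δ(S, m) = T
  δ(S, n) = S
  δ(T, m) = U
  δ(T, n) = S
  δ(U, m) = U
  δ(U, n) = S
Testing a few strings:
  'nnm' → reject
  'mnnn' → reject
  'm' → reject
  'nnmm' → accept
State roles: S=last symbol not m; T=one trailing m; U=two trailing m's
All strings over {m,n} ending with mm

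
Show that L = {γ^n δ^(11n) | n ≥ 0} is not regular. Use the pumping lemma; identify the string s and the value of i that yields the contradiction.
Assume L is regular with pumping length p. Idea: pumping the γ-block breaks the 1:11 ratio.
Choose s = γ^p δ^(11p) (length 12p ≥ p). By the pumping lemma, s = xyz with |xy| ≤ p, |y| > 0, so y = γ^k with k ≥ 1. Then xy²z = γ^(p+k) δ^(11p). For this to be in L we would need 11p = 11(p+k), i.e. 11k = 0, contradicting k ≥ 1. So xy²z ∉ L.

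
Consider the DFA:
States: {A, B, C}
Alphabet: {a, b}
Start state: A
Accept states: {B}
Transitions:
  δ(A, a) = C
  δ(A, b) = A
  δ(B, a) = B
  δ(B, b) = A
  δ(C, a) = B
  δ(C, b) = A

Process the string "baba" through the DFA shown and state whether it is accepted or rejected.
Processing string "baba":
  A --b--> A
  A --a--> C
  C --b--> A
  A --a--> C
Final state: C
Accept states: {B}
No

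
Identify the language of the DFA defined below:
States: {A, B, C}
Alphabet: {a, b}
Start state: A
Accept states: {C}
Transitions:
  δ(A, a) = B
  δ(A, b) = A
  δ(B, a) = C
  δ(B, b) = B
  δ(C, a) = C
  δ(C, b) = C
Testing a few strings:
  'baa' → accept
  'abba' → accept
  'bb' → reject
  'a' → reject
State roles: A=zero a's seen; B=one a seen; C=≥ two a's seen
All strings over {a,b} containing at least two a's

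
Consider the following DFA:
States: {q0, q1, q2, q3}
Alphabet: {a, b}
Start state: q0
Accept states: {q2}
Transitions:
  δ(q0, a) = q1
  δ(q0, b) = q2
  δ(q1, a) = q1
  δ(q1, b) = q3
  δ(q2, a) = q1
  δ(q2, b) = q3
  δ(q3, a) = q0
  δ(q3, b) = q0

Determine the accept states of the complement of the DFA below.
Complement accept states = All states \ Original accept states
= {q0, q1, q2, q3} \ {q2}
{q0, q1, q3}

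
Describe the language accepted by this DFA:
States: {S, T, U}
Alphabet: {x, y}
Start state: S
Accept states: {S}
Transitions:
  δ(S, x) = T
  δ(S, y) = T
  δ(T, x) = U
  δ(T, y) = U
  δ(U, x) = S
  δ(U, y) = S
Testing a few strings:
  'yxy' → accept
  'xxy' → accept
  'yyxx' → reject
  'xy' → reject
State roles: S=length ≡ 0 (mod 3); T=length ≡ 1 (mod 3); U=length ≡ 2 (mod 3)
All strings over {x,y} whose length is a multiple of 3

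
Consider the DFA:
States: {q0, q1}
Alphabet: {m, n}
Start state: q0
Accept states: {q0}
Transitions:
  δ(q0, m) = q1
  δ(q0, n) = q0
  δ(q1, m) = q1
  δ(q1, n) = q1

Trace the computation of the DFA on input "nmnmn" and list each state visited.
read 'n': q0 → q0
  read 'm': q0 → q1
  read 'n': q1 → q1
  read 'm': q1 → q1
  read 'n': q1 → q1
q0 -> q0 -> q1 -> q1 -> q1 -> q1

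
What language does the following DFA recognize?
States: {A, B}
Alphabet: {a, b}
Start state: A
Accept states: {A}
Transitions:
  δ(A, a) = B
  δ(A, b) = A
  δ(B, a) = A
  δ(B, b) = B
Testing a few strings:
  'bb' → accept
  'ab' → reject
  'ba' → reject
  'a' → reject
State roles: A=even number of a's so far; B=odd number of a's so far
All strings over {a,b} with an even number of a's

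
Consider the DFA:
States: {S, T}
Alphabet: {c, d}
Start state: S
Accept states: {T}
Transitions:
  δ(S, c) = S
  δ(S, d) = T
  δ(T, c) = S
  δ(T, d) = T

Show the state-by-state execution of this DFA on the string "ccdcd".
read 'c': S → S
  read 'c': S → S
  read 'd': S → T
  read 'c': T → S
  read 'd': S → T
S -> S -> S -> T -> S -> T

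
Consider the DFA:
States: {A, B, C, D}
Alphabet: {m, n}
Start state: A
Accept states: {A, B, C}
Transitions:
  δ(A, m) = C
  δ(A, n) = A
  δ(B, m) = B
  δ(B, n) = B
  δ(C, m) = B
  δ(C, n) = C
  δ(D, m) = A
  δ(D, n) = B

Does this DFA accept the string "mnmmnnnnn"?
Processing string "mnmmnnnnn":
  A --m--> C
  C --n--> C
  C --m--> B
  B --m--> B
  B --n--> B
  B --n--> B
  B --n--> B
  B --n--> B
  B --n--> B
Final state: B
Accept states: {A, B, C}
Yes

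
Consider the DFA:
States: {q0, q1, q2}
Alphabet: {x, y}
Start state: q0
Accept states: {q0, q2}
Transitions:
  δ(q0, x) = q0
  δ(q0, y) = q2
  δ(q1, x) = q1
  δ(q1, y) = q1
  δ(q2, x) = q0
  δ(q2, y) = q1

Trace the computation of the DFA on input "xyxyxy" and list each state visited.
read 'x': q0 → q0
  read 'y': q0 → q2
  read 'x': q2 → q0
  read 'y': q0 → q2
  read 'x': q2 → q0
  read 'y': q0 → q2
q0 -> q0 -> q2 -> q0 -> q2 -> q0 -> q2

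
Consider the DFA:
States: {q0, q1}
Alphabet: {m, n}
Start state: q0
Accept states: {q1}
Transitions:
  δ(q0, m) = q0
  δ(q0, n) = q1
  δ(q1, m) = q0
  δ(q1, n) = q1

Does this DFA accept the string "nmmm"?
Processing string "nmmm":
  q0 --n--> q1
  q1 --m--> q0
  q0 --m--> q0
  q0 --m--> q0
Final state: q0
Accept states: {q1}
No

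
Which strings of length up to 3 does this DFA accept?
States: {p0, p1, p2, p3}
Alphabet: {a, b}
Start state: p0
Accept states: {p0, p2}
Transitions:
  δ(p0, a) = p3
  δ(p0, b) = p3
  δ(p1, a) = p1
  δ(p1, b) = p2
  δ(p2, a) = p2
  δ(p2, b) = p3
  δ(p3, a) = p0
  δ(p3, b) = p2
ε, aa, ab, ba, bb, aba, bba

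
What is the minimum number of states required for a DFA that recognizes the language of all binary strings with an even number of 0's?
By Myhill–Nerode, count the distinguishable equivalence classes: two classes — parity of the count of 0's.
2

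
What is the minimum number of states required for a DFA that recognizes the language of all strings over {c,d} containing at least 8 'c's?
By Myhill–Nerode, count the distinguishable equivalence classes: 9 classes — having seen 0, 1, …, 7, or ≥8 copies of 'c'; any two classes i < j (j ≤ 8) are distinguished by the string c^(8−j), which takes class j to 8 copies (accepted) but leaves class i below 8 (rejected).
9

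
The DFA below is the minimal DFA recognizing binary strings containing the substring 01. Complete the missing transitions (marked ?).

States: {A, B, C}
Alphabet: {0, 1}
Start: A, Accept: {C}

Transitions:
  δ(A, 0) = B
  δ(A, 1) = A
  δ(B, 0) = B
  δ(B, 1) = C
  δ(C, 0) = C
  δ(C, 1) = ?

From the language and accept set, identify what each state tracks — A: no 0 seen yet; B: seen a 0, waiting for 1; C: substring 01 seen.
Each missing δ(q, a) is the state matching the new tracked value after reading a.
δ(C, 1) = C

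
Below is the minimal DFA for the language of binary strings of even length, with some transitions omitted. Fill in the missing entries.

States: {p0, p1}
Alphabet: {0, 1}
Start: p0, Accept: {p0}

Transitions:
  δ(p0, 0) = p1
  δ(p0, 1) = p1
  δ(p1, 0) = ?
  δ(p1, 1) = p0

From the language and accept set, identify what each state tracks — p0: even length so far; p1: odd length so far.
Each missing δ(q, a) is the state matching the new tracked value after reading a.
δ(p1, 0) = p0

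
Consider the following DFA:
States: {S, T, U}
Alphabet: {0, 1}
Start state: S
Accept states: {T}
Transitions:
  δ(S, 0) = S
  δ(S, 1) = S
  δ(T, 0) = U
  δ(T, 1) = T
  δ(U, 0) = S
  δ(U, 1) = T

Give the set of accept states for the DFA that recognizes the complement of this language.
Complement accept states = All states \ Original accept states
= {S, T, U} \ {T}
{S, U}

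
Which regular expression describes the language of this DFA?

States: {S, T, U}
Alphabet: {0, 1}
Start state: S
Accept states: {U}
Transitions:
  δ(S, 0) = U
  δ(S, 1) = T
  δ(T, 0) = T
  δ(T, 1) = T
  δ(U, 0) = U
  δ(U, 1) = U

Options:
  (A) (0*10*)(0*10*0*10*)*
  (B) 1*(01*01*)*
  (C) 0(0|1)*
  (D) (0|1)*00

Check each option against the DFA on short strings; one disagreement eliminates an option:
  (A) (0*10*)(0*10*0*10*)*: on '0' the DFA goes S → U and accepts (U ∈ Accept), but the regex does not match it → eliminate
  (B) 1*(01*01*)*: on ε the DFA stays in S and rejects (S ∉ Accept), but the regex matches it → eliminate
  (C) 0(0|1)*: agrees with the DFA on every string of length ≤ 6
  (D) (0|1)*00: on '0' the DFA goes S → U and accepts (U ∈ Accept), but the regex does not match it → eliminate
Only (C) is consistent with the DFA.
(C) 0(0|1)*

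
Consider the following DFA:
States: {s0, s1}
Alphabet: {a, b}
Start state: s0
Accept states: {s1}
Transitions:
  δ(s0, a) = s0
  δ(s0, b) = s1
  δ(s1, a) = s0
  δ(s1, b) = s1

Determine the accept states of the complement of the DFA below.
Complement accept states = All states \ Original accept states
= {s0, s1} \ {s1}
{s0}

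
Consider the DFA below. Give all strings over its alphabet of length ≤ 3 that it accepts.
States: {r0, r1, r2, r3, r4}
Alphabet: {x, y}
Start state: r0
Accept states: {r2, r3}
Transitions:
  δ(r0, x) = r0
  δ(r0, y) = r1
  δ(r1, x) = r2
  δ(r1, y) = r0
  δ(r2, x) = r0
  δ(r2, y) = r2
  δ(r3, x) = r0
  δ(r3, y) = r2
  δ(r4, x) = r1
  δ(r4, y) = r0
yx, xyx, yxy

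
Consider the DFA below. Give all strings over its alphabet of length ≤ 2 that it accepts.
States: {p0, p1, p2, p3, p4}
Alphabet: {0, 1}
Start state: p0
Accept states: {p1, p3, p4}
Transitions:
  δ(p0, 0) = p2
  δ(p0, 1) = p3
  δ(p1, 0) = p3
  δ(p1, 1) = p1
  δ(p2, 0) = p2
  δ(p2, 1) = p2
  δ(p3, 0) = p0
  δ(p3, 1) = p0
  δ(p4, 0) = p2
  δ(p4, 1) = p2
1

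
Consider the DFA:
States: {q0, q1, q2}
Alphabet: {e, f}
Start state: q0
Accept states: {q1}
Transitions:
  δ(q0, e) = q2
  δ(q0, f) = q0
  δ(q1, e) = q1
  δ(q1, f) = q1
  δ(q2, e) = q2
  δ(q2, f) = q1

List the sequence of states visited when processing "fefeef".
read 'f': q0 → q0
  read 'e': q0 → q2
  read 'f': q2 → q1
  read 'e': q1 → q1
  read 'e': q1 → q1
  read 'f': q1 → q1
q0 -> q0 -> q2 -> q1 -> q1 -> q1 -> q1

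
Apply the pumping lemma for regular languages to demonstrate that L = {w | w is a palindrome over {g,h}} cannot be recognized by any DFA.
Assume L is regular with pumping length p. Idea: pumping the leading g-block breaks the symmetry.
Choose s = g^p h g^p (a palindrome of length 2p+1 ≥ p). By the pumping lemma, s = xyz with |xy| ≤ p, |y| > 0, so y = g^k with k > 0 (xy lies entirely in the first g^p). Then xy²z = g^(p+k) h g^p, which is not a palindrome since p+k ≠ p.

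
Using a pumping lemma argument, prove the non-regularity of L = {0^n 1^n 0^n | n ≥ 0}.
Assume L is regular with pumping length p. Idea: pumping the first 0-block unbalances it against the other two.
Choose s = 0^p 1^p 0^p ∈ L (|s| = 3p ≥ p). By the pumping lemma, s = xyz with |xy| ≤ p, |y| > 0, so y = 0^k with k ≥ 1, inside the first 0-block. Then xy²z = 0^(p+k) 1^p 0^p. The first block has length p+k ≠ p, so the three block lengths are no longer equal and xy²z ∉ L.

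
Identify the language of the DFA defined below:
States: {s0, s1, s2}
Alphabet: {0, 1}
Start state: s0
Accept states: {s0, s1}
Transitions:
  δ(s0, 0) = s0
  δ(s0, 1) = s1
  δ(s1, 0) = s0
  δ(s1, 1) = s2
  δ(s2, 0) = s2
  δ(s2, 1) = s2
Testing a few strings:
  '0' → accept
  '1001' → accept
  '110' → reject
  '0001' → accept
State roles: s0=last symbol not 1 (ok); s1=last symbol 1 (ok); s2=saw 11 (dead)
All binary strings with no two consecutive 1's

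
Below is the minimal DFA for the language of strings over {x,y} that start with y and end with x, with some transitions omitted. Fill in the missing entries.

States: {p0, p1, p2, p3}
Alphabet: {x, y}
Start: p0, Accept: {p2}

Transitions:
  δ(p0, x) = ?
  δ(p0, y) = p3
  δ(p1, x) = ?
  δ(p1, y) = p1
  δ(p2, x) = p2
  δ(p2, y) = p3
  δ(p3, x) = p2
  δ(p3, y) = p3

From the language and accept set, identify what each state tracks — p0: no input read; p1: started with x (dead); p2: started with y, last symbol x; p3: started with y, last symbol y.
Each missing δ(q, a) is the state matching the new tracked value after reading a.
δ(p0, x) = p1; δ(p1, x) = p1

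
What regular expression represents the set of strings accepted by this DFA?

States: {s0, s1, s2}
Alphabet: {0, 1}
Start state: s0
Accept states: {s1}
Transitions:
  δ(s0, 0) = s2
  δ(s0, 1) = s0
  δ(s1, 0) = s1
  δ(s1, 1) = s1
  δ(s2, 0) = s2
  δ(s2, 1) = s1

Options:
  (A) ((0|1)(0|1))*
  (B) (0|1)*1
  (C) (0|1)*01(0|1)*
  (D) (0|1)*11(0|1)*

Check each option against the DFA on short strings; one disagreement eliminates an option:
  (A) ((0|1)(0|1))*: on ε the DFA stays in s0 and rejects (s0 ∉ Accept), but the regex matches it → eliminate
  (B) (0|1)*1: on '1' the DFA goes s0 → s0 and rejects (s0 ∉ Accept), but the regex matches it → eliminate
  (C) (0|1)*01(0|1)*: agrees with the DFA on every string of length ≤ 6
  (D) (0|1)*11(0|1)*: on '01' the DFA goes s0 → s2 → s1 and accepts (s1 ∈ Accept), but the regex does not match it → eliminate
Only (C) is consistent with the DFA.
(C) (0|1)*01(0|1)*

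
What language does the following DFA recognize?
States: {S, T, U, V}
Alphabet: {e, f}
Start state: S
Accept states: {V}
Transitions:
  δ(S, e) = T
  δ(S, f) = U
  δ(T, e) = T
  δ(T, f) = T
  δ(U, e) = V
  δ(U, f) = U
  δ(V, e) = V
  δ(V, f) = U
Testing a few strings:
  'f' → reject
  'effe' → reject
  'efe' → reject
  'ffff' → reject
State roles: S=no input read; T=started with e (dead); U=started with f, last symbol f; V=started with f, last symbol e
All strings over {e,f} that start with f and end with e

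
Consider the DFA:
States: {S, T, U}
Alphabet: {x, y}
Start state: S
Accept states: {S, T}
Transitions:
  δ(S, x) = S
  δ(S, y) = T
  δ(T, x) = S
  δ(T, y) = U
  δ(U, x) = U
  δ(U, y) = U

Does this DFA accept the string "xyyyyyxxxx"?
Processing string "xyyyyyxxxx":
  S --x--> S
  S --y--> T
  T --y--> U
  U --y--> U
  U --y--> U
  U --y--> U
  U --x--> U
  U --x--> U
  U --x--> U
  U --x--> U
Final state: U
Accept states: {S, T}
No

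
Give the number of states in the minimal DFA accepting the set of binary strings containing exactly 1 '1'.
By Myhill–Nerode, count the distinguishable equivalence classes: 3 classes — having seen 0, 1, or >1 copies of '1'; the count-1 class is the only accepting one and >1 is dead.
3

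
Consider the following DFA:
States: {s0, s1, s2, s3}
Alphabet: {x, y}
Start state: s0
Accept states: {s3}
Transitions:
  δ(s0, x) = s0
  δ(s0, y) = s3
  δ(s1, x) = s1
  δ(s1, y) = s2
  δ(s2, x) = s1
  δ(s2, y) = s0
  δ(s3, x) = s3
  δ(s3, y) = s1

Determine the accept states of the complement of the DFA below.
Complement accept states = All states \ Original accept states
= {s0, s1, s2, s3} \ {s3}
{s0, s1, s2}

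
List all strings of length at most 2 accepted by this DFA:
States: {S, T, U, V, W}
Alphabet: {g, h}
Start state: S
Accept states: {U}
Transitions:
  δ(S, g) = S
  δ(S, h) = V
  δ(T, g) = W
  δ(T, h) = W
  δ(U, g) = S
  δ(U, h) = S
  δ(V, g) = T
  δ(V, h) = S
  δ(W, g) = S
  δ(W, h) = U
None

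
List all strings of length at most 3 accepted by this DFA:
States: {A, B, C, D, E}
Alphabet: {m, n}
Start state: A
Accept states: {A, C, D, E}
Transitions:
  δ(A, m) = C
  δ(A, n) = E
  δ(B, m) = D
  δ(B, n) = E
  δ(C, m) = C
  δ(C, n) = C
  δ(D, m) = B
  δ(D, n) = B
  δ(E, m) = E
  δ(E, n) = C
ε, m, n, mm, mn, nm, nn, mmm, mmn, mnm, mnn, nmm, nmn, nnm, nnn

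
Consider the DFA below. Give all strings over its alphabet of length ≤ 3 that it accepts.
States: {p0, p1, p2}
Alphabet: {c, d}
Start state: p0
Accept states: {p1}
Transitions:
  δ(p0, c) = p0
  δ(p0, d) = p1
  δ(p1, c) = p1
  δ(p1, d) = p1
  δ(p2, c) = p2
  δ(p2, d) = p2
d, cd, dc, dd, ccd, cdc, cdd, dcc, dcd, ddc, ddd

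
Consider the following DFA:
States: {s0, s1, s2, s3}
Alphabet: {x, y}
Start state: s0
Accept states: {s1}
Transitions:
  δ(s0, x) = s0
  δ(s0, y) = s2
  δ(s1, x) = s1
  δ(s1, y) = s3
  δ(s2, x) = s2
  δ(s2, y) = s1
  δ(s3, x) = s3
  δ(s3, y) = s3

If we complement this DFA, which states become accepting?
Complement accept states = All states \ Original accept states
= {s0, s1, s2, s3} \ {s1}
{s0, s2, s3}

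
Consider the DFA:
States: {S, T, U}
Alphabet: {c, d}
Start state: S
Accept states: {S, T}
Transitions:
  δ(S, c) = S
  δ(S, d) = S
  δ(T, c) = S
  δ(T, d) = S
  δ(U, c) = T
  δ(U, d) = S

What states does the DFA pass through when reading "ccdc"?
read 'c': S → S
  read 'c': S → S
  read 'd': S → S
  read 'c': S → S
S -> S -> S -> S -> S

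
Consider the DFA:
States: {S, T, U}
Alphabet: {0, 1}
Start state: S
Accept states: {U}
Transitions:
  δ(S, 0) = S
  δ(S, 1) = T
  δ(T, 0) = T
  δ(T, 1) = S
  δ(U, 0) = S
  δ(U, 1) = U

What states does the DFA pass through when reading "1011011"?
read '1': S → T
  read '0': T → T
  read '1': T → S
  read '1': S → T
  read '0': T → T
  read '1': T → S
  read '1': S → T
S -> T -> T -> S -> T -> T -> S -> T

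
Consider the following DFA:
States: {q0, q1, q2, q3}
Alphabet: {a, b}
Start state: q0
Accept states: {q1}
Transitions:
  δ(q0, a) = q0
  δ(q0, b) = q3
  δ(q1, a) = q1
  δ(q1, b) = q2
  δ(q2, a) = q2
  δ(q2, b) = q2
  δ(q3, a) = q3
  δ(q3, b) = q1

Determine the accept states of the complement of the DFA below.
Complement accept states = All states \ Original accept states
= {q0, q1, q2, q3} \ {q1}
{q0, q2, q3}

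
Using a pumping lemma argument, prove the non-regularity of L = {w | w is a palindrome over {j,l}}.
Assume L is regular with pumping length p. Idea: pumping the leading j-block breaks the symmetry.
Choose s = j^p l j^p (a palindrome of length 2p+1 ≥ p). By the pumping lemma, s = xyz with |xy| ≤ p, |y| > 0, so y = j^k with k > 0 (xy lies entirely in the first j^p). Then xy²z = j^(p+k) l j^p, which is not a palindrome since p+k ≠ p.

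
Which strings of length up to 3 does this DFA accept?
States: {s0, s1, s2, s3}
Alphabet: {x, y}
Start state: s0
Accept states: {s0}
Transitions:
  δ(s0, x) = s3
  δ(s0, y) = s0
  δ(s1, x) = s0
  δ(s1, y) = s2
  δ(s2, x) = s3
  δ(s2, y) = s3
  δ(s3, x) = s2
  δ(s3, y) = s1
ε, y, yy, xyx, yyy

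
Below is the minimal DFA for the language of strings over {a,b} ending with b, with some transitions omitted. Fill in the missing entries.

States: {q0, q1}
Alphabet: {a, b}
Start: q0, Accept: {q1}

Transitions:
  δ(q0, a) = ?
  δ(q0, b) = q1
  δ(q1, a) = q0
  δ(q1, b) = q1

From the language and accept set, identify what each state tracks — q0: last symbol not b; q1: last symbol is b.
Each missing δ(q, a) is the state matching the new tracked value after reading a.
δ(q0, a) = q0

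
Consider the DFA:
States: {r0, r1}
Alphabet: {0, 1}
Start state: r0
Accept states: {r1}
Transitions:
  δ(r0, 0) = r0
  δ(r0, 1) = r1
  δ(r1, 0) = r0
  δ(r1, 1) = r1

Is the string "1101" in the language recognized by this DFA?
Processing string "1101":
  r0 --1--> r1
  r1 --1--> r1
  r1 --0--> r0
  r0 --1--> r1
Final state: r1
Accept states: {r1}
Yes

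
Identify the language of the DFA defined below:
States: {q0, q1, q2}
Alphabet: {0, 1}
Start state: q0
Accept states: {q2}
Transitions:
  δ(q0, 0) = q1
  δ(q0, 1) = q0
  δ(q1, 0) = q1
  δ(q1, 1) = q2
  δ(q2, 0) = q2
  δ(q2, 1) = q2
Testing a few strings:
  '0' → reject
  '011' → accept
  '10' → reject
  '001' → accept
State roles: q0=no 0 seen yet; q1=seen a 0, waiting for 1; q2=substring 01 seen
All binary strings containing the substring 01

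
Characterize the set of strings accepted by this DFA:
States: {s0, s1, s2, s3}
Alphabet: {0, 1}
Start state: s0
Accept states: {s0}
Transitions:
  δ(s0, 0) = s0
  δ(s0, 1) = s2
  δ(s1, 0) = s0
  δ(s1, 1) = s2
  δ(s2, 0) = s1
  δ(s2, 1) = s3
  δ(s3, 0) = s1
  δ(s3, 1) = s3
Testing a few strings:
  '111' → reject
  '0111' → reject
  '01' → reject
  '0' → accept
State roles: s0=value ≡ 0 (mod 4); s1=value ≡ 2 (mod 4); s2=value ≡ 1 (mod 4); s3=value ≡ 3 (mod 4)
All binary strings representing a multiple of 4 (read in base 2; leading zeros allowed and ε counts as 0)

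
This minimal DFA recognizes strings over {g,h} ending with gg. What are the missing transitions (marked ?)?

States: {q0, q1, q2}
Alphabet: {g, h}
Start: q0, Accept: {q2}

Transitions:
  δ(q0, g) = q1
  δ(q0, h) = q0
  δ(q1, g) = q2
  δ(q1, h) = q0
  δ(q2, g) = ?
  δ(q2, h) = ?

From the language and accept set, identify what each state tracks — q0: last symbol not g; q1: one trailing g; q2: two trailing g's.
Each missing δ(q, a) is the state matching the new tracked value after reading a.
δ(q2, g) = q2; δ(q2, h) = q0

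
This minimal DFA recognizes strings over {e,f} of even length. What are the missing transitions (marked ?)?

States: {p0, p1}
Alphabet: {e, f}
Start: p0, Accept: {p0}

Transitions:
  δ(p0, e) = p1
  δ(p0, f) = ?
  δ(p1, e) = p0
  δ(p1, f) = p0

From the language and accept set, identify what each state tracks — p0: even length so far; p1: odd length so far.
Each missing δ(q, a) is the state matching the new tracked value after reading a.
δ(p0, f) = p1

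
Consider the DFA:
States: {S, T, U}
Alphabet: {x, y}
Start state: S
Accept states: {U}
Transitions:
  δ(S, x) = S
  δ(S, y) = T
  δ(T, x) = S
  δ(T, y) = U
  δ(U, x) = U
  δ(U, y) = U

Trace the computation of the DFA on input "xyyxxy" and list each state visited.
read 'x': S → S
  read 'y': S → T
  read 'y': T → U
  read 'x': U → U
  read 'x': U → U
  read 'y': U → U
S -> S -> T -> U -> U -> U -> U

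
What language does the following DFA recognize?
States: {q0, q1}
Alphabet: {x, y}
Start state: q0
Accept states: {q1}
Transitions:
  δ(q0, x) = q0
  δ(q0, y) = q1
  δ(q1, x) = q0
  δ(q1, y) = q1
Testing a few strings:
  'xx' → reject
  'yx' → reject
  'x' → reject
  'yyy' → accept
State roles: q0=last symbol not y; q1=last symbol is y
All strings over {x,y} ending with y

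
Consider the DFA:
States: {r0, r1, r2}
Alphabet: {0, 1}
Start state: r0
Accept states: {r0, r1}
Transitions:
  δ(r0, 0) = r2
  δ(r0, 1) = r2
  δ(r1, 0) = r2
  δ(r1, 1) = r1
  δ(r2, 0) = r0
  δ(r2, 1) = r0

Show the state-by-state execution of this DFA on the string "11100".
read '1': r0 → r2
  read '1': r2 → r0
  read '1': r0 → r2
  read '0': r2 → r0
  read '0': r0 → r2
r0 -> r2 -> r0 -> r2 -> r0 -> r2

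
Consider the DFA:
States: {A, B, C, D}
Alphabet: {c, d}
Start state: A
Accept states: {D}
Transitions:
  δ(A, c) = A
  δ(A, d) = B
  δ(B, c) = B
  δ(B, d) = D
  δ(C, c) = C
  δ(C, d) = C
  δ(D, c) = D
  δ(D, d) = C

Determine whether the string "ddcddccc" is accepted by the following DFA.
Processing string "ddcddccc":
  A --d--> B
  B --d--> D
  D --c--> D
  D --d--> C
  C --d--> C
  C --c--> C
  C --c--> C
  C --c--> C
Final state: C
Accept states: {D}
No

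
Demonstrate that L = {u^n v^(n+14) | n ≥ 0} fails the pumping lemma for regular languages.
Assume L is regular with pumping length p. Idea: pumping the u-block breaks the fixed offset of 14.
Choose s = u^p v^(p+14) ∈ L. By the pumping lemma, s = xyz with |xy| ≤ p, |y| > 0, so y = u^k with k ≥ 1. Then xy²z = u^(p+k) v^(p+14). For this to be in L we would need p+14 = (p+k)+14, i.e. k = 0, contradicting k ≥ 1. So xy²z ∉ L.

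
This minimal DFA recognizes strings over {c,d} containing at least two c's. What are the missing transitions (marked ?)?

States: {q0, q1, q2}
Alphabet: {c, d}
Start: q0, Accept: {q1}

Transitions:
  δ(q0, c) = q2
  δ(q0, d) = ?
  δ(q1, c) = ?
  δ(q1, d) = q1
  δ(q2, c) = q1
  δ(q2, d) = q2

From the language and accept set, identify what each state tracks — q0: zero c's seen; q1: ≥ two c's seen; q2: one c seen.
Each missing δ(q, a) is the state matching the new tracked value after reading a.
δ(q0, d) = q0; δ(q1, c) = q1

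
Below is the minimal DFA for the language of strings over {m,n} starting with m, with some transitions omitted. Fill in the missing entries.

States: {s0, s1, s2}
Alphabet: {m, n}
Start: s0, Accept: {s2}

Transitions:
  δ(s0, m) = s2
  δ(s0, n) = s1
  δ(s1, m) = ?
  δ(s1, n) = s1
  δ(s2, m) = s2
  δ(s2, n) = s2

From the language and accept set, identify what each state tracks — s0: no input read; s1: started with n (dead); s2: started with m.
Each missing δ(q, a) is the state matching the new tracked value after reading a.
δ(s1, m) = s1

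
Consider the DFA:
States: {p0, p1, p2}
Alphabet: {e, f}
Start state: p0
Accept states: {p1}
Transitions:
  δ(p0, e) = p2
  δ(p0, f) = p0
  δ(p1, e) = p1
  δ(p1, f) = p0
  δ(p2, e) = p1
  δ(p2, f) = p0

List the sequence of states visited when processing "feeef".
read 'f': p0 → p0
  read 'e': p0 → p2
  read 'e': p2 → p1
  read 'e': p1 → p1
  read 'f': p1 → p0
p0 -> p0 -> p2 -> p1 -> p1 -> p0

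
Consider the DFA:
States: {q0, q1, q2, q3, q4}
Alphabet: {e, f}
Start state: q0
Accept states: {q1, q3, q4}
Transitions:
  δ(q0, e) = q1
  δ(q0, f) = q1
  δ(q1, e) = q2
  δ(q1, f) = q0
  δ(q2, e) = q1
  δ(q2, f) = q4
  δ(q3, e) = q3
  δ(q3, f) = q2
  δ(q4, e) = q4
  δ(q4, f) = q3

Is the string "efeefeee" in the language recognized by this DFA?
Processing string "efeefeee":
  q0 --e--> q1
  q1 --f--> q0
  q0 --e--> q1
  q1 --e--> q2
  q2 --f--> q4
  q4 --e--> q4
  q4 --e--> q4
  q4 --e--> q4
Final state: q4
Accept states: {q1, q3, q4}
Yes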